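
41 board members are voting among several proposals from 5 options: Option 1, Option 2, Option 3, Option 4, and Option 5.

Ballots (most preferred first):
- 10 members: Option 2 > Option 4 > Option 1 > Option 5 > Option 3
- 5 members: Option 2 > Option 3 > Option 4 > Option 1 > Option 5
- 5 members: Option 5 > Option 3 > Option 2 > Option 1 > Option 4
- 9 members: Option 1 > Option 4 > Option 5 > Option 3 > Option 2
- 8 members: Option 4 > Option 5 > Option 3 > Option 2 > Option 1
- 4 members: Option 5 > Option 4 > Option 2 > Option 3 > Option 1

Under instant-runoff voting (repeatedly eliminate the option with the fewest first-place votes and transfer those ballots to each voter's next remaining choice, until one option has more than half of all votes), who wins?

Round 1: Option 1 9, Option 2 15, Option 3 0, Option 4 8, Option 5 9. Option 3 eliminated.
Round 2: Option 1 9, Option 2 15, Option 4 8, Option 5 9. Option 4 eliminated.
Round 3: Option 1 9, Option 2 15, Option 5 17. Option 1 eliminated.
Round 4: Option 2 15, Option 5 26. Option 5 has a majority (≥21).

Option 5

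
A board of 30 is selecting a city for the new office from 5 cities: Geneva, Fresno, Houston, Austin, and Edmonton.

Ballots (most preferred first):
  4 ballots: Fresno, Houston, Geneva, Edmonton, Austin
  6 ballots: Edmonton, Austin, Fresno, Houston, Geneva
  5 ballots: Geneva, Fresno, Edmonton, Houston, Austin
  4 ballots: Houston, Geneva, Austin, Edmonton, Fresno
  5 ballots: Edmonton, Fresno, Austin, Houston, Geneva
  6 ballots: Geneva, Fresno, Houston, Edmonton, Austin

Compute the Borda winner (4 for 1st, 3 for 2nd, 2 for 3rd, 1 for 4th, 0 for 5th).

Fresno

Geneva: 4×2 + 6×0 + 5×4 + 4×3 + 5×0 + 6×4 = 64
Fresno: 4×4 + 6×2 + 5×3 + 4×0 + 5×3 + 6×3 = 76
Houston: 4×3 + 6×1 + 5×1 + 4×4 + 5×1 + 6×2 = 56
Austin: 4×0 + 6×3 + 5×0 + 4×2 + 5×2 + 6×0 = 36
Edmonton: 4×1 + 6×4 + 5×2 + 4×1 + 5×4 + 6×1 = 68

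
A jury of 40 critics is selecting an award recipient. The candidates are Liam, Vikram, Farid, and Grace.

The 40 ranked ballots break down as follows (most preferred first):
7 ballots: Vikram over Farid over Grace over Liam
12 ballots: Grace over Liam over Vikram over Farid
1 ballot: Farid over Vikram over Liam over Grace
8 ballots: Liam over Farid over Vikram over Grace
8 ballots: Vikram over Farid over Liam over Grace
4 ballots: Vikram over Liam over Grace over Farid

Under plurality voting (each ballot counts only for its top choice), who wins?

Vikram

First-place votes: Liam 8, Vikram 19, Farid 1, Grace 12.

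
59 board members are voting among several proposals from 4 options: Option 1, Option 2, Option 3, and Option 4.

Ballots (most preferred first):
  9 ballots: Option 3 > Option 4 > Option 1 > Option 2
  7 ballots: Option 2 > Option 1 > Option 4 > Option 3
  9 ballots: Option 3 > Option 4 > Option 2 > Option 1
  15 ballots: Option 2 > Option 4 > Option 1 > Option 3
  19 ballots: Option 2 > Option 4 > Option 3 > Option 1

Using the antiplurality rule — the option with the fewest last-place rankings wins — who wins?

Last-place votes: Option 1 28, Option 2 9, Option 3 22, Option 4 0.

Option 4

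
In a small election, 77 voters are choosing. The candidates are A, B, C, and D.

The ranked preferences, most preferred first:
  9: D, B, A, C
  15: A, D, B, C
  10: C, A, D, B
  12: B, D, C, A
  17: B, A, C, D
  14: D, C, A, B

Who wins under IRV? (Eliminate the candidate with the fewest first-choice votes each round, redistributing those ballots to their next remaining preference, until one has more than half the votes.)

A

Round 1: A 15, B 29, C 10, D 23. C eliminated.
Round 2: A 25, B 29, D 23. D eliminated.
Round 3: A 39, B 38. A has a majority (≥39).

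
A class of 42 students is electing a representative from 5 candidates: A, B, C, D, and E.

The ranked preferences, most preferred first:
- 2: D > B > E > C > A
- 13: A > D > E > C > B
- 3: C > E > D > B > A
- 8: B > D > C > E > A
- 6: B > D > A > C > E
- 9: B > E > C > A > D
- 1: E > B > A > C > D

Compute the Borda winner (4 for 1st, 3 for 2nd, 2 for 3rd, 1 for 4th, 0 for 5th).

B

A: 2×0 + 13×4 + 3×0 + 8×0 + 6×2 + 9×1 + 1×2 = 75
B: 2×3 + 13×0 + 3×1 + 8×4 + 6×4 + 9×4 + 1×3 = 104
C: 2×1 + 13×1 + 3×4 + 8×2 + 6×1 + 9×2 + 1×1 = 68
D: 2×4 + 13×3 + 3×2 + 8×3 + 6×3 + 9×0 + 1×0 = 95
E: 2×2 + 13×2 + 3×3 + 8×1 + 6×0 + 9×3 + 1×4 = 78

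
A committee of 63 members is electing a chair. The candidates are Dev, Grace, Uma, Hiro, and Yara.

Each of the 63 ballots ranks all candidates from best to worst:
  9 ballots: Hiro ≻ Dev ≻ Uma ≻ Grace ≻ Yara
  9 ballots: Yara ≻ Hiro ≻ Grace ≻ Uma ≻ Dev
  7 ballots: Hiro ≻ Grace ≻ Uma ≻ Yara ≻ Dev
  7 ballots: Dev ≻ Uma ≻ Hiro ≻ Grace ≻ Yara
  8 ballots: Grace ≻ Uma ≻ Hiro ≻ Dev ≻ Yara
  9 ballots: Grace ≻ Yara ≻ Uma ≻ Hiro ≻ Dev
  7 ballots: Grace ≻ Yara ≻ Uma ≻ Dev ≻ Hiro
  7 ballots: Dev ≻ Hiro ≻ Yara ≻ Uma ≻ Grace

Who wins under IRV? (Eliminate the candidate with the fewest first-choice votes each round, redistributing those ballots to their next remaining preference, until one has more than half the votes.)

Hiro

Round 1: Dev 14, Grace 24, Uma 0, Hiro 16, Yara 9. Uma eliminated.
Round 2: Dev 14, Grace 24, Hiro 16, Yara 9. Yara eliminated.
Round 3: Dev 14, Grace 24, Hiro 25. Dev eliminated.
Round 4: Grace 24, Hiro 39. Hiro has a majority (≥32).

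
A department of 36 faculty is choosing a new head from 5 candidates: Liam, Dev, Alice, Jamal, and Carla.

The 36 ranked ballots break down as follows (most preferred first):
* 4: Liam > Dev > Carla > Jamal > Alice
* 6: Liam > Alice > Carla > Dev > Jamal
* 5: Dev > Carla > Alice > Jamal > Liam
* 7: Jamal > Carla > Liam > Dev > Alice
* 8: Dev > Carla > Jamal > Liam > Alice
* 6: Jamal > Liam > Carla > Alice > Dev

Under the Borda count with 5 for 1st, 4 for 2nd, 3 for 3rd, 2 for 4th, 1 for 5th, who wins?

Liam: 4×5 + 6×5 + 5×1 + 7×3 + 8×2 + 6×4 = 116
Dev: 4×4 + 6×2 + 5×5 + 7×2 + 8×5 + 6×1 = 113
Alice: 4×1 + 6×4 + 5×3 + 7×1 + 8×1 + 6×2 = 70
Jamal: 4×2 + 6×1 + 5×2 + 7×5 + 8×3 + 6×5 = 113
Carla: 4×3 + 6×3 + 5×4 + 7×4 + 8×4 + 6×3 = 128

Carla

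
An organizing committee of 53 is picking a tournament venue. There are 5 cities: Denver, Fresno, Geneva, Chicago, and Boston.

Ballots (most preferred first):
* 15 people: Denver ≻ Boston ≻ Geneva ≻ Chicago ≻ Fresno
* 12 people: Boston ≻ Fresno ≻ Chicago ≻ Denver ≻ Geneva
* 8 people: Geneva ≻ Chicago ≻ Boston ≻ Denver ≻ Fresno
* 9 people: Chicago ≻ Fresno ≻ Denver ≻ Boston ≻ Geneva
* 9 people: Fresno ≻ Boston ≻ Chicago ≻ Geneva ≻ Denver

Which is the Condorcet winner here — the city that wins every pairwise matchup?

Boston

Boston vs Denver: 29–24
Boston vs Fresno: 35–18
Boston vs Geneva: 45–8
Boston vs Chicago: 36–17
Boston beats every other city.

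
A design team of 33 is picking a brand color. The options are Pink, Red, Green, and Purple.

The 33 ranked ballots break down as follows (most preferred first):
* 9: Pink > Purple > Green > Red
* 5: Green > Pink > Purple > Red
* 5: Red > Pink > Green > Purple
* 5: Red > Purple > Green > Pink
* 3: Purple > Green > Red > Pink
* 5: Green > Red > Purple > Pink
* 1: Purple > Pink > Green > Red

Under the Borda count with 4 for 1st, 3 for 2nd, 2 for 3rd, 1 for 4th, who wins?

Pink: 9×4 + 5×3 + 5×3 + 5×1 + 3×1 + 5×1 + 1×3 = 82
Red: 9×1 + 5×1 + 5×4 + 5×4 + 3×2 + 5×3 + 1×1 = 76
Green: 9×2 + 5×4 + 5×2 + 5×2 + 3×3 + 5×4 + 1×2 = 89
Purple: 9×3 + 5×2 + 5×1 + 5×3 + 3×4 + 5×2 + 1×4 = 83

Green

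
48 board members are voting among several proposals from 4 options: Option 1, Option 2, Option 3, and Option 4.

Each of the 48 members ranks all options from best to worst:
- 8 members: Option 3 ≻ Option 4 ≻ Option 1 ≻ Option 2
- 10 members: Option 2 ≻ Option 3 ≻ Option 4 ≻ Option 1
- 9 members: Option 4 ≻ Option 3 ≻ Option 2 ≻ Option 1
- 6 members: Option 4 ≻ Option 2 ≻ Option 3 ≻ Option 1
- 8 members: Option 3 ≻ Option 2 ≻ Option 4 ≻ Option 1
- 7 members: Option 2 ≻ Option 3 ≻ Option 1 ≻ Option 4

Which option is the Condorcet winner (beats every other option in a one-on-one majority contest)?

Option 3 vs Option 1: 48–0
Option 3 vs Option 2: 25–23
Option 3 vs Option 4: 33–15
Option 3 beats every other option.

Option 3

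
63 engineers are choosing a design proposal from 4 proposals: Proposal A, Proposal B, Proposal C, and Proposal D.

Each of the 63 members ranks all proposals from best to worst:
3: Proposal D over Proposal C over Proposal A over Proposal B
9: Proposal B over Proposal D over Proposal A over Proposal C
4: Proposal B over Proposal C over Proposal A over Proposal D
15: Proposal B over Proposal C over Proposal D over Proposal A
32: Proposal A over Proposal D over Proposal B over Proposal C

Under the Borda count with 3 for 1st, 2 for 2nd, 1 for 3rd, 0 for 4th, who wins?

Proposal B

Proposal A: 3×1 + 9×1 + 4×1 + 15×0 + 32×3 = 112
Proposal B: 3×0 + 9×3 + 4×3 + 15×3 + 32×1 = 116
Proposal C: 3×2 + 9×0 + 4×2 + 15×2 + 32×0 = 44
Proposal D: 3×3 + 9×2 + 4×0 + 15×1 + 32×2 = 106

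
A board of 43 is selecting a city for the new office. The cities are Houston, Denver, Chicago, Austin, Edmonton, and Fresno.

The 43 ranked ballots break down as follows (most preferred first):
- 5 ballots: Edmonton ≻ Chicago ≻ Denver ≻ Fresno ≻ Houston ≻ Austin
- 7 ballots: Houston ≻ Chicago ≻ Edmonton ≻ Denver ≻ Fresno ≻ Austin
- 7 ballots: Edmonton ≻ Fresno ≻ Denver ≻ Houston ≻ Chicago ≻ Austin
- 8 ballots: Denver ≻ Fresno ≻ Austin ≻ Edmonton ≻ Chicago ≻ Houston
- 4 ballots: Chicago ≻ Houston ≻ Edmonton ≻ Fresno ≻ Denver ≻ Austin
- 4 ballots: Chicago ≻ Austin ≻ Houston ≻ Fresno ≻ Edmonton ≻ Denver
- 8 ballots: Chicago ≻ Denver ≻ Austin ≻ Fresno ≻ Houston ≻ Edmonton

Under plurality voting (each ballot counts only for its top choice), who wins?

Chicago

First-place votes: Houston 7, Denver 8, Chicago 16, Austin 0, Edmonton 12, Fresno 0.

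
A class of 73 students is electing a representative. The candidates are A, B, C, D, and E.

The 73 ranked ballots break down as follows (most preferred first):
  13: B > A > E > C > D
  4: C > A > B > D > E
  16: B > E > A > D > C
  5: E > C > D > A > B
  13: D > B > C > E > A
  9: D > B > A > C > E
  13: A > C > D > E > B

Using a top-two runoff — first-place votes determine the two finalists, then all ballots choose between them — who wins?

Round 1 first-place votes: A 13, B 29, C 4, D 22, E 5. B and D advance.
Runoff: B is ranked above D on 33 ballots, D above B on 40.

D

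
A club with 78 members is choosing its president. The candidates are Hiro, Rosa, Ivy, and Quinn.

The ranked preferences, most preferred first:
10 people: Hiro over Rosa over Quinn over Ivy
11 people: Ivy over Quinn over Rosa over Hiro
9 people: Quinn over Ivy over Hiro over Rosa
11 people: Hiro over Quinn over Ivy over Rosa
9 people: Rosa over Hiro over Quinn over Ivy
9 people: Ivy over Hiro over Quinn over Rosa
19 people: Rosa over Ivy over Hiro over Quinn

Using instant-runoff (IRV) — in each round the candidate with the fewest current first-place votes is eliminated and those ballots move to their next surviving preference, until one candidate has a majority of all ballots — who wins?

Round 1: Hiro 21, Rosa 28, Ivy 20, Quinn 9. Quinn eliminated.
Round 2: Hiro 21, Rosa 28, Ivy 29. Hiro eliminated.
Round 3: Rosa 38, Ivy 40. Ivy has a majority (≥40).

Ivy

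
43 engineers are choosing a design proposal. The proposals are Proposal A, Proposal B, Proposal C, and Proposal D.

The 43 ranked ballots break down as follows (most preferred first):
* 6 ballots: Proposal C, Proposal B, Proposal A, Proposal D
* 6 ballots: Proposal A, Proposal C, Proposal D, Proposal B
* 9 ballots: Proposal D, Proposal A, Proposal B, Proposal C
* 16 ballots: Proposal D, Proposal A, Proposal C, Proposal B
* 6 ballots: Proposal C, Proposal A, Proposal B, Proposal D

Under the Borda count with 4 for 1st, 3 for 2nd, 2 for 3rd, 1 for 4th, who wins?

Proposal A: 6×2 + 6×4 + 9×3 + 16×3 + 6×3 = 129
Proposal B: 6×3 + 6×1 + 9×2 + 16×1 + 6×2 = 70
Proposal C: 6×4 + 6×3 + 9×1 + 16×2 + 6×4 = 107
Proposal D: 6×1 + 6×2 + 9×4 + 16×4 + 6×1 = 124

Proposal A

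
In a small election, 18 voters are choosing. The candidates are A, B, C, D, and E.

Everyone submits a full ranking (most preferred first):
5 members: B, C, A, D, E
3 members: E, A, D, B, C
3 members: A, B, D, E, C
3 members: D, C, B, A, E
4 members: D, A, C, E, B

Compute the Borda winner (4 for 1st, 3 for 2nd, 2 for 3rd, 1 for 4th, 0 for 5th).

A: 5×2 + 3×3 + 3×4 + 3×1 + 4×3 = 46
B: 5×4 + 3×1 + 3×3 + 3×2 + 4×0 = 38
C: 5×3 + 3×0 + 3×0 + 3×3 + 4×2 = 32
D: 5×1 + 3×2 + 3×2 + 3×4 + 4×4 = 45
E: 5×0 + 3×4 + 3×1 + 3×0 + 4×1 = 19

A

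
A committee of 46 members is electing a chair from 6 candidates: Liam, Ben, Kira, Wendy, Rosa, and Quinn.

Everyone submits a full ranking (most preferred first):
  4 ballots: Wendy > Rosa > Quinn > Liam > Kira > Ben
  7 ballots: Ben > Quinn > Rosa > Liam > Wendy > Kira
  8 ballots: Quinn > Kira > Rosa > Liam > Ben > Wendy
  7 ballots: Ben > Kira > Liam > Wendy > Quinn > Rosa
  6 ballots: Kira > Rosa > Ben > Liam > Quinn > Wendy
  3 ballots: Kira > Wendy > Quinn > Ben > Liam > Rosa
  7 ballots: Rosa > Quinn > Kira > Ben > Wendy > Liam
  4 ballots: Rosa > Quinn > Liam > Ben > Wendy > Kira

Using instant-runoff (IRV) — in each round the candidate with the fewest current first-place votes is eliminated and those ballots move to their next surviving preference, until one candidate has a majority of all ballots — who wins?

Round 1: Liam 0, Ben 14, Kira 9, Wendy 4, Rosa 11, Quinn 8. Liam eliminated.
Round 2: Ben 14, Kira 9, Wendy 4, Rosa 11, Quinn 8. Wendy eliminated.
Round 3: Ben 14, Kira 9, Rosa 15, Quinn 8. Quinn eliminated.
Round 4: Ben 14, Kira 17, Rosa 15. Ben eliminated.
Round 5: Kira 24, Rosa 22. Kira has a majority (≥24).

Kira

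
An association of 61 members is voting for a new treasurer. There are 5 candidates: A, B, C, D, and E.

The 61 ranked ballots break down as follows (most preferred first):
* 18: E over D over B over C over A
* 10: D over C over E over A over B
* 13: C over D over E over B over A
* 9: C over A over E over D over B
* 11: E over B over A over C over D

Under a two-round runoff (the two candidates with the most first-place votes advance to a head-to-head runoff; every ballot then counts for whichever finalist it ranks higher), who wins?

C

Round 1 first-place votes: A 0, B 0, C 22, D 10, E 29. E and C advance.
Runoff: E is ranked above C on 29 ballots, C above E on 32.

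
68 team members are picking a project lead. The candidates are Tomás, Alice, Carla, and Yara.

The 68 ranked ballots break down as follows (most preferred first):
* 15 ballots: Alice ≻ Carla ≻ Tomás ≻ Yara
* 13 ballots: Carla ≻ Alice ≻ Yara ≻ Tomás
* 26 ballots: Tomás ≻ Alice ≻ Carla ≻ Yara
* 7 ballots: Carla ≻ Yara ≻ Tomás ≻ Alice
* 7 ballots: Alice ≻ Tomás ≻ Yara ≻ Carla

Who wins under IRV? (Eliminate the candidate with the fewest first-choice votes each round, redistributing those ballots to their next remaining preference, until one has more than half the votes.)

Alice

Round 1: Tomás 26, Alice 22, Carla 20, Yara 0. Yara eliminated.
Round 2: Tomás 26, Alice 22, Carla 20. Carla eliminated.
Round 3: Tomás 33, Alice 35. Alice has a majority (≥35).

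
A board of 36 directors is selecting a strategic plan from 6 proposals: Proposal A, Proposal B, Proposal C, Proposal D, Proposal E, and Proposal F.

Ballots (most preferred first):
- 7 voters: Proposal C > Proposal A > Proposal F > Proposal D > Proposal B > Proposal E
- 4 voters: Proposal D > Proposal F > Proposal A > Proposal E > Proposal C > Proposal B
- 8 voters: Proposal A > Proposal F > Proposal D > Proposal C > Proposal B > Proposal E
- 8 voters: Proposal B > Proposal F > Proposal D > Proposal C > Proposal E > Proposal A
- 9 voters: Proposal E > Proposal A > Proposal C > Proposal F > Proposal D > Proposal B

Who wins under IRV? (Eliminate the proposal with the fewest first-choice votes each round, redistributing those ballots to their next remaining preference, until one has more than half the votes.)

Round 1: Proposal A 8, Proposal B 8, Proposal C 7, Proposal D 4, Proposal E 9, Proposal F 0. Proposal F eliminated.
Round 2: Proposal A 8, Proposal B 8, Proposal C 7, Proposal D 4, Proposal E 9. Proposal D eliminated.
Round 3: Proposal A 12, Proposal B 8, Proposal C 7, Proposal E 9. Proposal C eliminated.
Round 4: Proposal A 19, Proposal B 8, Proposal E 9. Proposal A has a majority (≥19).

Proposal A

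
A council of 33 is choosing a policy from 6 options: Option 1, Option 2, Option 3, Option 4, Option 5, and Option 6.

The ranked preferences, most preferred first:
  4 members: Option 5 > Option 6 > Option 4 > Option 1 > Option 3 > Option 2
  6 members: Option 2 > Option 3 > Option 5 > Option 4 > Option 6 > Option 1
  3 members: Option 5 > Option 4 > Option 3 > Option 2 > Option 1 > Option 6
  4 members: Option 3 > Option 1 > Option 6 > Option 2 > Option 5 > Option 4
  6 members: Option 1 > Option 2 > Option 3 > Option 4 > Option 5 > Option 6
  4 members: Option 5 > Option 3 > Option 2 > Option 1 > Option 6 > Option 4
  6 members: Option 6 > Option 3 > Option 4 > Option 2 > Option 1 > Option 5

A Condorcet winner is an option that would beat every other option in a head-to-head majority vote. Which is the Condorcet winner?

Option 3 vs Option 1: 23–10
Option 3 vs Option 2: 21–12
Option 3 vs Option 4: 26–7
Option 3 vs Option 5: 22–11
Option 3 vs Option 6: 23–10
Option 3 beats every other option.

Option 3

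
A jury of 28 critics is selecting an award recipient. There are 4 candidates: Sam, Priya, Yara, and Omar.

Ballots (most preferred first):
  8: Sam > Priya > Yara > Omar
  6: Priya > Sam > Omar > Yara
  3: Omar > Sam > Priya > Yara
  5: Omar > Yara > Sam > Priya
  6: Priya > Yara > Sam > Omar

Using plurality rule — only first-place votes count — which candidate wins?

First-place votes: Sam 8, Priya 12, Yara 0, Omar 8.

Priya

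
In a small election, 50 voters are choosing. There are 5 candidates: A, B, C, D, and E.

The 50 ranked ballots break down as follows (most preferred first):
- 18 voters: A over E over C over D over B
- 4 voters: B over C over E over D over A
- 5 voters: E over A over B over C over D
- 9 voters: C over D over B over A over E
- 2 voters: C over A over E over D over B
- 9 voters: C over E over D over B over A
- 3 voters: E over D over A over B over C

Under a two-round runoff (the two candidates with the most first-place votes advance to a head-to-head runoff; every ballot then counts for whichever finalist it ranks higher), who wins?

A

Round 1 first-place votes: A 18, B 4, C 20, D 0, E 8. C and A advance.
Runoff: C is ranked above A on 24 ballots, A above C on 26.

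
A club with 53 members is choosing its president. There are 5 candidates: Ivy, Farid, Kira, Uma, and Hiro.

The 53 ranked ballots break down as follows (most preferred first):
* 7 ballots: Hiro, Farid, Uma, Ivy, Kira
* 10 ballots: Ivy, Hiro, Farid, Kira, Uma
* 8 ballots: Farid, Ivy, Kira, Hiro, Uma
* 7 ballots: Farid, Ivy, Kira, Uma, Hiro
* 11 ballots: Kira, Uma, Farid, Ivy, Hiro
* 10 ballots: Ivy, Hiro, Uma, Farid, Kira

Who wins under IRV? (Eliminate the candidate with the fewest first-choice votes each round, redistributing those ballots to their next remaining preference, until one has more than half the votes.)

Farid

Round 1: Ivy 20, Farid 15, Kira 11, Uma 0, Hiro 7. Uma eliminated.
Round 2: Ivy 20, Farid 15, Kira 11, Hiro 7. Hiro eliminated.
Round 3: Ivy 20, Farid 22, Kira 11. Kira eliminated.
Round 4: Ivy 20, Farid 33. Farid has a majority (≥27).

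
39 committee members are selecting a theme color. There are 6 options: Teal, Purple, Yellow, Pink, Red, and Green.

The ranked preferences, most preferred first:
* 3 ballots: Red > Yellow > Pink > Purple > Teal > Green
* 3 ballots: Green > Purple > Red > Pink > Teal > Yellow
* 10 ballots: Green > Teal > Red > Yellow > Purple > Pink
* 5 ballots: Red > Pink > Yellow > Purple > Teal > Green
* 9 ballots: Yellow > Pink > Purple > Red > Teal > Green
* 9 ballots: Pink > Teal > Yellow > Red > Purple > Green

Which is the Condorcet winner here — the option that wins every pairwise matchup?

Red vs Teal: 20–19
Red vs Purple: 27–12
Red vs Yellow: 21–18
Red vs Pink: 21–18
Red vs Green: 26–13
Red beats every other option.

Red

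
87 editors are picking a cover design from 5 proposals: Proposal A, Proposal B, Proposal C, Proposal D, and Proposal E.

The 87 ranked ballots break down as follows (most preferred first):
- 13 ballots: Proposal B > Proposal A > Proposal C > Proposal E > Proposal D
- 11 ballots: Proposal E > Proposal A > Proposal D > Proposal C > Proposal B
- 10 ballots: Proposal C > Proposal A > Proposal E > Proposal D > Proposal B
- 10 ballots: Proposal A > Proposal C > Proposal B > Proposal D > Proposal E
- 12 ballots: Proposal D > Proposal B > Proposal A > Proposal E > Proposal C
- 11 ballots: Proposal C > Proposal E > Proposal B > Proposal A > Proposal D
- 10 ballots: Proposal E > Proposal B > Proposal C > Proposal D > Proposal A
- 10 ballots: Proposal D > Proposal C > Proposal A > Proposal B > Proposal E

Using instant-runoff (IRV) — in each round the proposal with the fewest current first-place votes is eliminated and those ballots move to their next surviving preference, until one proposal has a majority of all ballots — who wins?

Proposal C

Round 1: Proposal A 10, Proposal B 13, Proposal C 21, Proposal D 22, Proposal E 21. Proposal A eliminated.
Round 2: Proposal B 13, Proposal C 31, Proposal D 22, Proposal E 21. Proposal B eliminated.
Round 3: Proposal C 44, Proposal D 22, Proposal E 21. Proposal C has a majority (≥44).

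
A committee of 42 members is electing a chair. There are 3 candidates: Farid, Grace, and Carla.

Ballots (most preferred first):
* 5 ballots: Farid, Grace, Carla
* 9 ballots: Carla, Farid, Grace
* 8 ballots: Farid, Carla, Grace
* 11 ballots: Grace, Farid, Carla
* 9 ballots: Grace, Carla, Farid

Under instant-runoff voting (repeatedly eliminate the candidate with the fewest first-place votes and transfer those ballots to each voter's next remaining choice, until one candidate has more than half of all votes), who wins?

Round 1: Farid 13, Grace 20, Carla 9. Carla eliminated.
Round 2: Farid 22, Grace 20. Farid has a majority (≥22).

Farid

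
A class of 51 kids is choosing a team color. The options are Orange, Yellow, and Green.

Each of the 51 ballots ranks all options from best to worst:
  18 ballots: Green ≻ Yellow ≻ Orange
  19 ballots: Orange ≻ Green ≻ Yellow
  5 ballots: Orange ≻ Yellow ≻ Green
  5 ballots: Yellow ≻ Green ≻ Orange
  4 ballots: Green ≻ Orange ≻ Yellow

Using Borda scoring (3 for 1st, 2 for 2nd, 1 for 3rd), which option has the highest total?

Orange: 18×1 + 19×3 + 5×3 + 5×1 + 4×2 = 103
Yellow: 18×2 + 19×1 + 5×2 + 5×3 + 4×1 = 84
Green: 18×3 + 19×2 + 5×1 + 5×2 + 4×3 = 119

Green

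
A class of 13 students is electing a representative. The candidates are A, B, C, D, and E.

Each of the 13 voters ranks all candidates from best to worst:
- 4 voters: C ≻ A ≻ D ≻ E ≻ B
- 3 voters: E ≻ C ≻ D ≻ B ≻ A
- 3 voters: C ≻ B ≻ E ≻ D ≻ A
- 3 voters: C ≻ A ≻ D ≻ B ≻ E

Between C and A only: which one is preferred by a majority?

C is ranked above A on 13 ballots; A above C on 0.

C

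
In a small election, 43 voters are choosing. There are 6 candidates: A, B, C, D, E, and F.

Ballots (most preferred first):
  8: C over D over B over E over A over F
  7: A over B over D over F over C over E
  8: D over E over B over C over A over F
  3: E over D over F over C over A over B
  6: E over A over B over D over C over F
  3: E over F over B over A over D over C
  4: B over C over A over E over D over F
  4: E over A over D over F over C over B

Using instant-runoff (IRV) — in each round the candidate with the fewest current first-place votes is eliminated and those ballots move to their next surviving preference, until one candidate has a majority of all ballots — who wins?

D

Round 1: A 7, B 4, C 8, D 8, E 16, F 0. F eliminated.
Round 2: A 7, B 4, C 8, D 8, E 16. B eliminated.
Round 3: A 7, C 12, D 8, E 16. A eliminated.
Round 4: C 12, D 15, E 16. C eliminated.
Round 5: D 23, E 20. D has a majority (≥22).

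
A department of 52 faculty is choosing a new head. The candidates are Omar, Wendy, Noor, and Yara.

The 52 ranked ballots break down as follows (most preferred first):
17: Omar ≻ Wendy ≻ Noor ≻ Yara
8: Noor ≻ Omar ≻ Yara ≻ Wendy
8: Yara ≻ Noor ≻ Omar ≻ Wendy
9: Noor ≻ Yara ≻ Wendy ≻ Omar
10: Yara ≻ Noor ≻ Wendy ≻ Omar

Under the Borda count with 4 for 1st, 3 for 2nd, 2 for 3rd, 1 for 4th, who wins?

Noor

Omar: 17×4 + 8×3 + 8×2 + 9×1 + 10×1 = 127
Wendy: 17×3 + 8×1 + 8×1 + 9×2 + 10×2 = 105
Noor: 17×2 + 8×4 + 8×3 + 9×4 + 10×3 = 156
Yara: 17×1 + 8×2 + 8×4 + 9×3 + 10×4 = 132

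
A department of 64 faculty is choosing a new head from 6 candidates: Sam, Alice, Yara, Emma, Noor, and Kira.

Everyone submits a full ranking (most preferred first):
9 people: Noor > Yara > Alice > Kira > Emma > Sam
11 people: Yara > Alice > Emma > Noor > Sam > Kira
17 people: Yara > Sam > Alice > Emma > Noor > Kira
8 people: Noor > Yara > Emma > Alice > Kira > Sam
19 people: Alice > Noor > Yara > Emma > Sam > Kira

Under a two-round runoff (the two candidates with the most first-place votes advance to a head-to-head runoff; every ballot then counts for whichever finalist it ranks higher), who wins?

Yara

Round 1 first-place votes: Sam 0, Alice 19, Yara 28, Emma 0, Noor 17, Kira 0. Yara and Alice advance.
Runoff: Yara is ranked above Alice on 45 ballots, Alice above Yara on 19.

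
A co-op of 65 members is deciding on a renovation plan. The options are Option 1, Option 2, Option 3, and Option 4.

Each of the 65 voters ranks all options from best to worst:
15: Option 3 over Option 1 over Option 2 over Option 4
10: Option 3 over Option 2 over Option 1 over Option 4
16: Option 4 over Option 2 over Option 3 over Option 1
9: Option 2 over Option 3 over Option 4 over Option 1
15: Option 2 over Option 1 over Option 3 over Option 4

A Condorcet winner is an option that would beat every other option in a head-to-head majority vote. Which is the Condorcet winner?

Option 2 vs Option 1: 50–15
Option 2 vs Option 3: 40–25
Option 2 vs Option 4: 49–16
Option 2 beats every other option.

Option 2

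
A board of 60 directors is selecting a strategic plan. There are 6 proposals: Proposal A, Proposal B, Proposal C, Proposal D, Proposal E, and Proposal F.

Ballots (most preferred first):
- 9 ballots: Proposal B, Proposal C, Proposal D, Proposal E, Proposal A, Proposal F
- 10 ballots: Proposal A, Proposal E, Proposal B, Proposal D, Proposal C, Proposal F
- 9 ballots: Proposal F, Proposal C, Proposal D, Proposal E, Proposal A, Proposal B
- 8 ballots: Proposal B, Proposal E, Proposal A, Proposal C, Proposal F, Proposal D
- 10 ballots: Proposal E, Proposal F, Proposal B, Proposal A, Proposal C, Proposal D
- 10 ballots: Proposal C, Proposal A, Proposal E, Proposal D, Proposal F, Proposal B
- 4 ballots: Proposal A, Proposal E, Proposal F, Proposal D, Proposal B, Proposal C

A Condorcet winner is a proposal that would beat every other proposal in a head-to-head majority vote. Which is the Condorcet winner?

Proposal E

Proposal E vs Proposal A: 36–24
Proposal E vs Proposal B: 43–17
Proposal E vs Proposal C: 32–28
Proposal E vs Proposal D: 42–18
Proposal E vs Proposal F: 51–9
Proposal E beats every other proposal.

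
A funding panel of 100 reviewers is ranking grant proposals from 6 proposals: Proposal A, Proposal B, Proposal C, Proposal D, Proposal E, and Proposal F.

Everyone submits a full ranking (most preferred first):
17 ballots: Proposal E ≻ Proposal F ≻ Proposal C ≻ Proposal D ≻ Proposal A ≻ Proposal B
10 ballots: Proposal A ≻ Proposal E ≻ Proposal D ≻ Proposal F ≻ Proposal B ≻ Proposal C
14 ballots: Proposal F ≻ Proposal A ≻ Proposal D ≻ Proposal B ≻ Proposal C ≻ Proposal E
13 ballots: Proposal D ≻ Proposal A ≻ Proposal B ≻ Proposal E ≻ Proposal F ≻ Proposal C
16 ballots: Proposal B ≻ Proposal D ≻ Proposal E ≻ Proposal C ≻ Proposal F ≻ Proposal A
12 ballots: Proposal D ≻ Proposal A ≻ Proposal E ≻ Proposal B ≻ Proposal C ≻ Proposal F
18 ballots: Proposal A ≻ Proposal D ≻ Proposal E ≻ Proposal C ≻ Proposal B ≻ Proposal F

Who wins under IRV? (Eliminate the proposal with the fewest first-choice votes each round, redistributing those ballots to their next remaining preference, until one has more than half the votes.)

Round 1: Proposal A 28, Proposal B 16, Proposal C 0, Proposal D 25, Proposal E 17, Proposal F 14. Proposal C eliminated.
Round 2: Proposal A 28, Proposal B 16, Proposal D 25, Proposal E 17, Proposal F 14. Proposal F eliminated.
Round 3: Proposal A 42, Proposal B 16, Proposal D 25, Proposal E 17. Proposal B eliminated.
Round 4: Proposal A 42, Proposal D 41, Proposal E 17. Proposal E eliminated.
Round 5: Proposal A 42, Proposal D 58. Proposal D has a majority (≥51).

Proposal D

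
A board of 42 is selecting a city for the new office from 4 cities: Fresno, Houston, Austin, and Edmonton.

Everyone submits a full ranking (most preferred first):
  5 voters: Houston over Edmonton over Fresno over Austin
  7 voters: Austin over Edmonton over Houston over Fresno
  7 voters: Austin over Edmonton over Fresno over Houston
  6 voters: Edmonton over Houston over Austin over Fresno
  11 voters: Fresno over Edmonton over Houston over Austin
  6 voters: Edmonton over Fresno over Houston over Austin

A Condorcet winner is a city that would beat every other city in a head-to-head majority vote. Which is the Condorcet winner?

Edmonton

Edmonton vs Fresno: 31–11
Edmonton vs Houston: 37–5
Edmonton vs Austin: 28–14
Edmonton beats every other city.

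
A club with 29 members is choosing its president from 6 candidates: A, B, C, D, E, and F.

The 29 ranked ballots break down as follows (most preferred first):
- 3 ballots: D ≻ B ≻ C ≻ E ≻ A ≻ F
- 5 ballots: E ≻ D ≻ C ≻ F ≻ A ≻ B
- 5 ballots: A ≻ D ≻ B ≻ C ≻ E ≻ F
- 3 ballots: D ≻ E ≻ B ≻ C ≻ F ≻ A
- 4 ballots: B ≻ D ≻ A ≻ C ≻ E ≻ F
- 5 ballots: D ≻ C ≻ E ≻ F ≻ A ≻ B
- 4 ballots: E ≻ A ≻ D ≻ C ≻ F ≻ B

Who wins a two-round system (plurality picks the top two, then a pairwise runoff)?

Round 1 first-place votes: A 5, B 4, C 0, D 11, E 9, F 0. D and E advance.
Runoff: D is ranked above E on 20 ballots, E above D on 9.

D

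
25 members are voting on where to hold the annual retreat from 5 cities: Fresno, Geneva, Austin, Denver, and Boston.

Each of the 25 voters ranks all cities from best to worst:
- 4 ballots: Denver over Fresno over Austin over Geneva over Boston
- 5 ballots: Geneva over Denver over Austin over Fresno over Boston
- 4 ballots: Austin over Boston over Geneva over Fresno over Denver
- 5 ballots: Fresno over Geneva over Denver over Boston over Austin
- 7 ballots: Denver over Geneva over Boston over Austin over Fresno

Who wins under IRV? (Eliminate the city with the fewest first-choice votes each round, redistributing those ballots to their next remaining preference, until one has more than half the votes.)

Geneva

Round 1: Fresno 5, Geneva 5, Austin 4, Denver 11, Boston 0. Boston eliminated.
Round 2: Fresno 5, Geneva 5, Austin 4, Denver 11. Austin eliminated.
Round 3: Fresno 5, Geneva 9, Denver 11. Fresno eliminated.
Round 4: Geneva 14, Denver 11. Geneva has a majority (≥13).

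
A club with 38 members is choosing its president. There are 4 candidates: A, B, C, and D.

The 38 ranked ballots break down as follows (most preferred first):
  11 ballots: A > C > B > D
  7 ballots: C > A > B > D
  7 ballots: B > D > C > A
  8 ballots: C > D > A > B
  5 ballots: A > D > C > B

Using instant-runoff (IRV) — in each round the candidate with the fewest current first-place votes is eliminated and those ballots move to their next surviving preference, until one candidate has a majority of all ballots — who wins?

C

Round 1: A 16, B 7, C 15, D 0. D eliminated.
Round 2: A 16, B 7, C 15. B eliminated.
Round 3: A 16, C 22. C has a majority (≥20).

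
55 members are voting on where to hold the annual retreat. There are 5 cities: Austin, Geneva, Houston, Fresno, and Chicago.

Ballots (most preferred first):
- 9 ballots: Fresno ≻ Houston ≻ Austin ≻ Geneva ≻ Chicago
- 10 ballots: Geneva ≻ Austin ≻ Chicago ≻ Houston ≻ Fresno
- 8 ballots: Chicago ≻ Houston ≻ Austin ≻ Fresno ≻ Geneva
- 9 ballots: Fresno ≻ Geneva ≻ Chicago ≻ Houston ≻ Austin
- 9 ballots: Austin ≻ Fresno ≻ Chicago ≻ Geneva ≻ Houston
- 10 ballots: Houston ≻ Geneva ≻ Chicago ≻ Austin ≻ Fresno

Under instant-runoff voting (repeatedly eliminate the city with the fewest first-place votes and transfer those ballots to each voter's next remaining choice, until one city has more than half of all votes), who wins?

Round 1: Austin 9, Geneva 10, Houston 10, Fresno 18, Chicago 8. Chicago eliminated.
Round 2: Austin 9, Geneva 10, Houston 18, Fresno 18. Austin eliminated.
Round 3: Geneva 10, Houston 18, Fresno 27. Geneva eliminated.
Round 4: Houston 28, Fresno 27. Houston has a majority (≥28).

Houston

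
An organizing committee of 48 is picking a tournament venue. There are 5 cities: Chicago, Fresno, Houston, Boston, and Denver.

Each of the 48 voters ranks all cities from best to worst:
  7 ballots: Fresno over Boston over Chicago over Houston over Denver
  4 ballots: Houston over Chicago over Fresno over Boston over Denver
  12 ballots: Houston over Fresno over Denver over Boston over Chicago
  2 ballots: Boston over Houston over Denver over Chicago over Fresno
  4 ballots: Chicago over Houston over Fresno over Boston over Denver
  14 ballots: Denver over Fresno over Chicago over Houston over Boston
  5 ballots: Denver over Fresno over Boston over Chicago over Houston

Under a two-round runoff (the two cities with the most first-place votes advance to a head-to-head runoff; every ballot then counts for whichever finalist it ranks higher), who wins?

Houston

Round 1 first-place votes: Chicago 4, Fresno 7, Houston 16, Boston 2, Denver 19. Denver and Houston advance.
Runoff: Denver is ranked above Houston on 19 ballots, Houston above Denver on 29.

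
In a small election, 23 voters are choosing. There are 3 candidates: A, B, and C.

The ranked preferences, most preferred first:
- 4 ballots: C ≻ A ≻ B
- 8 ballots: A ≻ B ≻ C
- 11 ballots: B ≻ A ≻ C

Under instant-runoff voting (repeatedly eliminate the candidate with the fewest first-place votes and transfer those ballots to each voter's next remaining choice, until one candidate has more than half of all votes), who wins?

Round 1: A 8, B 11, C 4. C eliminated.
Round 2: A 12, B 11. A has a majority (≥12).

A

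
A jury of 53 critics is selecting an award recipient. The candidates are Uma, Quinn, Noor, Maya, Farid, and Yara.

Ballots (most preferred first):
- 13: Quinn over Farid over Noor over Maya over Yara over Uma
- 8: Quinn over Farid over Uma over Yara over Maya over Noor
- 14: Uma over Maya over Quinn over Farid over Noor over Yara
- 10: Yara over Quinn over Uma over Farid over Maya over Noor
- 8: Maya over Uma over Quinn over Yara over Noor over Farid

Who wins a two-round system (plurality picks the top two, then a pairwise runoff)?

Round 1 first-place votes: Uma 14, Quinn 21, Noor 0, Maya 8, Farid 0, Yara 10. Quinn and Uma advance.
Runoff: Quinn is ranked above Uma on 31 ballots, Uma above Quinn on 22.

Quinn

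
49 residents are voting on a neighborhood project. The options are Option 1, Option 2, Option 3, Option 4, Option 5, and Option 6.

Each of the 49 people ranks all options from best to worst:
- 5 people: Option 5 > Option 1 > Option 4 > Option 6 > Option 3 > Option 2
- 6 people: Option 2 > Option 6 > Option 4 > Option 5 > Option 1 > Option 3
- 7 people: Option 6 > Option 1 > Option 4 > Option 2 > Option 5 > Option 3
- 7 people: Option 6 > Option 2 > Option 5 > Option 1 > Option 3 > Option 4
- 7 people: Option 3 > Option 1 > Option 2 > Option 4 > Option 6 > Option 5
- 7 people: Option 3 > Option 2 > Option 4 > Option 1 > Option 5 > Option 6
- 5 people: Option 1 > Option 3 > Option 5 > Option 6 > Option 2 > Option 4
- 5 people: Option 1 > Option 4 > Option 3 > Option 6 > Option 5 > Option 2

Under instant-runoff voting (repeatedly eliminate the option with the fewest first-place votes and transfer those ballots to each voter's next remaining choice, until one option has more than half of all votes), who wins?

Option 1

Round 1: Option 1 10, Option 2 6, Option 3 14, Option 4 0, Option 5 5, Option 6 14. Option 4 eliminated.
Round 2: Option 1 10, Option 2 6, Option 3 14, Option 5 5, Option 6 14. Option 5 eliminated.
Round 3: Option 1 15, Option 2 6, Option 3 14, Option 6 14. Option 2 eliminated.
Round 4: Option 1 15, Option 3 14, Option 6 20. Option 3 eliminated.
Round 5: Option 1 29, Option 6 20. Option 1 has a majority (≥25).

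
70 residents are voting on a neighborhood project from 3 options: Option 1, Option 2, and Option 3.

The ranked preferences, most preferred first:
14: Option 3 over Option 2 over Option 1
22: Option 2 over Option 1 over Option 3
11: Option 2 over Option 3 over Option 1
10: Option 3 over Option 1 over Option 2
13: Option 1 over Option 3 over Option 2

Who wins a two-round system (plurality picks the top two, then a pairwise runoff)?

Round 1 first-place votes: Option 1 13, Option 2 33, Option 3 24. Option 2 and Option 3 advance.
Runoff: Option 2 is ranked above Option 3 on 33 ballots, Option 3 above Option 2 on 37.

Option 3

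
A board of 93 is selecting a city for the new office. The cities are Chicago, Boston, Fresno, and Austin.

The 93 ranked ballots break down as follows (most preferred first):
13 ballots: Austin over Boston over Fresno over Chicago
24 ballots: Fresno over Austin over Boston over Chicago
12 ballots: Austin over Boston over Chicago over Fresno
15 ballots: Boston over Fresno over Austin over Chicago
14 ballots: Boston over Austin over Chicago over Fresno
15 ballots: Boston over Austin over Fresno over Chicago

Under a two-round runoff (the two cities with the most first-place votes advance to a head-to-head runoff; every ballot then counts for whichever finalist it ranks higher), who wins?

Round 1 first-place votes: Chicago 0, Boston 44, Fresno 24, Austin 25. Boston and Austin advance.
Runoff: Boston is ranked above Austin on 44 ballots, Austin above Boston on 49.

Austin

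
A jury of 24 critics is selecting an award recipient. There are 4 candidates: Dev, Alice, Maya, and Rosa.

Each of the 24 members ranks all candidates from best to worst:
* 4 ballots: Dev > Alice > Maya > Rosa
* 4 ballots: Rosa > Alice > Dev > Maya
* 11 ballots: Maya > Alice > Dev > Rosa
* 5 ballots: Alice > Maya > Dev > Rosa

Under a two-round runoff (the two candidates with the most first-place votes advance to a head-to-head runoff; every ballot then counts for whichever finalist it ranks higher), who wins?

Round 1 first-place votes: Dev 4, Alice 5, Maya 11, Rosa 4. Maya and Alice advance.
Runoff: Maya is ranked above Alice on 11 ballots, Alice above Maya on 13.

Alice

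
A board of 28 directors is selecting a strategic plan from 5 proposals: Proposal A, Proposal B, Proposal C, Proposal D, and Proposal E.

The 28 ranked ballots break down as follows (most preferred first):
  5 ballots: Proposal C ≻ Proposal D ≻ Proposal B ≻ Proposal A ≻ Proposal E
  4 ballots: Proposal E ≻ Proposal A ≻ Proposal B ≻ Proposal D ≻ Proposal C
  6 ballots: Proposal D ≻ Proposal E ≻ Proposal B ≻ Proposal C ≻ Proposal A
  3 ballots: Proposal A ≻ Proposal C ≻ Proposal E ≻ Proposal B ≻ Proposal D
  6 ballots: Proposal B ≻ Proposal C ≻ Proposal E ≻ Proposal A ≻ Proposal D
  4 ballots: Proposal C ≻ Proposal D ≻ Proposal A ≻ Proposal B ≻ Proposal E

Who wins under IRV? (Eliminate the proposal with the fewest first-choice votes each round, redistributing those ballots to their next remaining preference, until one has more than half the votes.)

Round 1: Proposal A 3, Proposal B 6, Proposal C 9, Proposal D 6, Proposal E 4. Proposal A eliminated.
Round 2: Proposal B 6, Proposal C 12, Proposal D 6, Proposal E 4. Proposal E eliminated.
Round 3: Proposal B 10, Proposal C 12, Proposal D 6. Proposal D eliminated.
Round 4: Proposal B 16, Proposal C 12. Proposal B has a majority (≥15).

Proposal B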